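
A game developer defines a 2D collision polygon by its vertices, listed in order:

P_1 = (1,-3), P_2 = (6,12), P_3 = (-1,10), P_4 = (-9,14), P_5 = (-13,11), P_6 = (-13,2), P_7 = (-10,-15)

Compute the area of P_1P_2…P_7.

319

Σ = (30) + (72) + (76) + (83) + (117) + (215) + (45) = 638
Area = |Σ|/2 = 319.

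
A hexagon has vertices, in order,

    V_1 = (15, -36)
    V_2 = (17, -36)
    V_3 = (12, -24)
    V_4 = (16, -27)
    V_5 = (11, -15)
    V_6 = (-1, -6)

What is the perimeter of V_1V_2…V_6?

82

|V_1V_2| = √((2)² + (0)²) = √4 = 2
|V_2V_3| = √((-5)² + (12)²) = √169 = 13
|V_3V_4| = √((4)² + (-3)²) = √25 = 5
|V_4V_5| = √((-5)² + (12)²) = √169 = 13
|V_5V_6| = √((-12)² + (9)²) = √225 = 15
|V_6V_1| = √((16)² + (-30)²) = √1156 = 34
Perimeter = 2 + 13 + 5 + 13 + 15 + 34 = 82.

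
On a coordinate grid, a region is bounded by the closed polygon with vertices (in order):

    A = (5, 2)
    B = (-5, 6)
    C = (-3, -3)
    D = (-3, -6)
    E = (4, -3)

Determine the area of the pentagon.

69

Apply the shoelace (surveyor's) formula: 2A = Σ (x_i·y_{i+1} − x_{i+1}·y_i), indices taken mod 5.
Σ = (40) + (33) + (9) + (33) + (23) = 138
Area = |Σ|/2 = 69.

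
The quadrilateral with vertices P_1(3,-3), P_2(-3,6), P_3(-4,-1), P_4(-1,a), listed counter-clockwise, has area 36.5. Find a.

The doubled signed area Σ (x_i y_{i+1} − x_{i+1} y_i) is linear in a.
With a=0 it equals 38; the coefficient of a is -7 (from the two edges through P_4).
So -7·a + 38 = 2·36.5 = 73 ⇒ a = -5.

-5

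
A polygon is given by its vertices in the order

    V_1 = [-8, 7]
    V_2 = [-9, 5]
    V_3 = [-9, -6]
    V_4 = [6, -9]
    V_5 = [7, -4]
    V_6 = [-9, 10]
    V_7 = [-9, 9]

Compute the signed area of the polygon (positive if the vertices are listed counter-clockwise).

Apply the shoelace (surveyor's) formula: 2A = Σ (x_i·y_{i+1} − x_{i+1}·y_i), indices taken mod 7.
Cross-terms: 23, 99, 117, 39, 34, 9, 9  ⇒  Σ = 330
Signed area = Σ/2 = 165 (positive ⇒ counter-clockwise traversal).

165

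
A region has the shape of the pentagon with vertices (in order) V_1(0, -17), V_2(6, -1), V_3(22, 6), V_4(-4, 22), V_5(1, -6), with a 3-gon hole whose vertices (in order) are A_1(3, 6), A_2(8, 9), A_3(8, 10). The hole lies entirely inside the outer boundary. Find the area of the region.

324

Outer boundary:
Apply Gauss's area formula: 2A = Σ (x_i·y_{i+1} − x_{i+1}·y_i), indices taken mod 5.
Σ = (102) + (58) + (508) + (2) + (-17) = 653
Area = |Σ|/2 = 326.5.
Hole:
Σ = (-21) + (8) + (18) = 5
Area = |Σ|/2 = 2.5.
Net area = 326.5 − 2.5 = 324.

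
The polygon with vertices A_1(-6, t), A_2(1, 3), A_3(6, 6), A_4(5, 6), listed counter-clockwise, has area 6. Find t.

0

The doubled signed area Σ (x_i y_{i+1} − x_{i+1} y_i) is linear in t.
With t=0 it equals 12; the coefficient of t is 4 (from the two edges through A_1).
So 4·t + 12 = 2·6 = 12 ⇒ t = 0.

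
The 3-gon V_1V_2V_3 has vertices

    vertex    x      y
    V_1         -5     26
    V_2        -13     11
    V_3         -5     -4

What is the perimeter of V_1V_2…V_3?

|V_1V_2| = √((-8)² + (-15)²) = √289 = 17
|V_2V_3| = √((8)² + (-15)²) = √289 = 17
|V_3V_1| = √((0)² + (30)²) = √900 = 30
Perimeter = 17 + 17 + 30 = 64.

64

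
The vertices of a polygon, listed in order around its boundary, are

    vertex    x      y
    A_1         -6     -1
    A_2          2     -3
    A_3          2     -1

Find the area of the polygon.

8

Σ = (20) + (4) + (-8) = 16
Area = |Σ|/2 = 8.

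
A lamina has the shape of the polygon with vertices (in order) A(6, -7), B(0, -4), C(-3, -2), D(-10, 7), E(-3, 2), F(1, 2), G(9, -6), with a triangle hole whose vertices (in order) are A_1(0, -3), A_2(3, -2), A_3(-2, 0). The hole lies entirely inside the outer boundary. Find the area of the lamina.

62

Outer boundary:
Apply the shoelace formula: 2A = Σ (x_i·y_{i+1} − x_{i+1}·y_i), indices taken mod 7.
Σ = (-24) + (-12) + (-41) + (1) + (-8) + (-24) + (-27) = -135
Area = |Σ|/2 = 67.5.
Hole:
Apply the shoelace formula: 2A = Σ (x_i·y_{i+1} − x_{i+1}·y_i), indices taken mod 3.
Σ = (9) + (-4) + (6) = 11
Area = |Σ|/2 = 5.5.
Net area = 67.5 − 5.5 = 62.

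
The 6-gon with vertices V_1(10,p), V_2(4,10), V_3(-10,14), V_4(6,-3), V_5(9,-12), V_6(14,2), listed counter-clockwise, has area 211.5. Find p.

10

The doubled signed area Σ (x_i y_{i+1} − x_{i+1} y_i) is linear in p.
With p=0 it equals 323; the coefficient of p is 10 (from the two edges through V_1).
So 10·p + 323 = 2·211.5 = 423 ⇒ p = 10.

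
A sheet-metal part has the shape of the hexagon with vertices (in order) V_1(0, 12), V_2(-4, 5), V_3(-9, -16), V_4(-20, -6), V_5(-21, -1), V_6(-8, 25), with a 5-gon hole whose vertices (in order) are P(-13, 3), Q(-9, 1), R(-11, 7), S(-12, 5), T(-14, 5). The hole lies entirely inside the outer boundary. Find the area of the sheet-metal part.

Outer boundary:
V_1→V_2: (0)(5) − (-4)(12) = 48
V_2→V_3: (-4)(-16) − (-9)(5) = 109
V_3→V_4: (-9)(-6) − (-20)(-16) = -266
V_4→V_5: (-20)(-1) − (-21)(-6) = -106
V_5→V_6: (-21)(25) − (-8)(-1) = -533
V_6→V_1: (-8)(12) − (0)(25) = -96
Σ = -844
Area = |Σ|/2 = 422.
Hole:
Cross-terms: 14, -52, 29, 10, 23  ⇒  Σ = 24
Area = |Σ|/2 = 12.
Net area = 422 − 12 = 410.

410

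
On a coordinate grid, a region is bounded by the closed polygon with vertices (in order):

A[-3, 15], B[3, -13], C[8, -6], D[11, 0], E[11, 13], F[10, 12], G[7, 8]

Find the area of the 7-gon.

Cross-terms: -6, 86, 66, 143, 2, -4, 129  ⇒  Σ = 416
Area = |Σ|/2 = 208.

208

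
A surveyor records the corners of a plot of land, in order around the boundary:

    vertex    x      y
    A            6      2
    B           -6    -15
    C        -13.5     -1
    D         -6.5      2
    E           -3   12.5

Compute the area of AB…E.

232.125

Apply the shoelace formula: 2A = Σ (x_i·y_{i+1} − x_{i+1}·y_i), indices taken mod 5.
Σ = (-78) + (-196.5) + (-33.5) + (-75.25) + (-81) = -464.25
Area = |Σ|/2 = 232.125.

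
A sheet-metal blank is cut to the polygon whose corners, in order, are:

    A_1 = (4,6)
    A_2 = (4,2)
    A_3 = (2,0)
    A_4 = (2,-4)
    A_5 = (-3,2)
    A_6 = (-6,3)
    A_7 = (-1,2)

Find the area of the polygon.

28

Apply the shoelace (surveyor's) formula: 2A = Σ (x_i·y_{i+1} − x_{i+1}·y_i), indices taken mod 7.
Σ = (-16) + (-4) + (-8) + (-8) + (3) + (-9) + (-14) = -56
Area = |Σ|/2 = 28.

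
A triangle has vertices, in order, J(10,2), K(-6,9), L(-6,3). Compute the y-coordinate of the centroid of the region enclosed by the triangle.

14/3

Apply the shoelace formula. First the cross-terms c_i = x_i·y_{i+1} − x_{i+1}·y_i:
  102, 36, -42  ⇒  2A = 96, A = 48.
Then Σ (y_i + y_{i+1})·c_i = 1344, so ȳ = 1344 / (6·48) = 14/3.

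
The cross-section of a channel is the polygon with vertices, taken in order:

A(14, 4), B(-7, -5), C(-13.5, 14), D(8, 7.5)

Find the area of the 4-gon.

246.875

Apply the surveyor's formula: 2A = Σ (x_i·y_{i+1} − x_{i+1}·y_i), indices taken mod 4.
Cross-terms: -42, -165.5, -213.25, -73  ⇒  Σ = -493.75
Area = |Σ|/2 = 246.875.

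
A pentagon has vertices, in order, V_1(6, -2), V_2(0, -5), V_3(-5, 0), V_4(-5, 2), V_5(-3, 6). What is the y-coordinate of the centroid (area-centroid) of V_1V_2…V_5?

-1/119

Apply the shoelace (surveyor's) formula. First the cross-terms c_i = x_i·y_{i+1} − x_{i+1}·y_i:
  -30, -25, -10, -24, -30  ⇒  2A = -119, A = -59.5.
Then Σ (y_i + y_{i+1})·c_i = 3, so ȳ = 3 / (6·(-59.5)) = -1/119.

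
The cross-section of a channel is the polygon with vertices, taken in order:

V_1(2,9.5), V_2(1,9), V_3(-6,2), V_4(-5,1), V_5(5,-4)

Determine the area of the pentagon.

V_1→V_2: (2)(9) − (1)(9.5) = 8.5
V_2→V_3: (1)(2) − (-6)(9) = 56
V_3→V_4: (-6)(1) − (-5)(2) = 4
V_4→V_5: (-5)(-4) − (5)(1) = 15
V_5→V_1: (5)(9.5) − (2)(-4) = 55.5
Σ = 139
Area = |Σ|/2 = 69.5.

69.5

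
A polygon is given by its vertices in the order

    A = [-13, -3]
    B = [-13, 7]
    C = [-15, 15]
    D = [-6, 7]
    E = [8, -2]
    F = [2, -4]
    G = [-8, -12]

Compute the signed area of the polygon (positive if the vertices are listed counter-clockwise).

Apply the shoelace formula: 2A = Σ (x_i·y_{i+1} − x_{i+1}·y_i), indices taken mod 7.
Σ = (-130) + (-90) + (-15) + (-44) + (-28) + (-56) + (-132) = -495
Signed area = Σ/2 = -247.5 (negative ⇒ clockwise traversal).

-247.5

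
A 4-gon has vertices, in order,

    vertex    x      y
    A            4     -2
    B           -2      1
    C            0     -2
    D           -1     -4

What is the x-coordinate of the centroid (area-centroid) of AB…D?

0.8

Apply the surveyor's formula. First the cross-terms c_i = x_i·y_{i+1} − x_{i+1}·y_i:
  0, 4, -2, 18  ⇒  2A = 20, A = 10.
Then Σ (x_i + x_{i+1})·c_i = 48, so x̄ = 48 / (6·10) = 0.8.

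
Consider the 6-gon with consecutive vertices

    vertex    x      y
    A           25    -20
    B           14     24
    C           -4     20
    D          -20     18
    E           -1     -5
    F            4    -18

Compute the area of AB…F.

Σ = (880) + (376) + (328) + (118) + (38) + (370) = 2110
Area = |Σ|/2 = 1055.

1055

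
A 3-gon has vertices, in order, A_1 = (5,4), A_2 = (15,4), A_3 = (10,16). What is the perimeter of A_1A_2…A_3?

|A_1A_2| = √((10)² + (0)²) = √100 = 10
|A_2A_3| = √((-5)² + (12)²) = √169 = 13
|A_3A_1| = √((-5)² + (-12)²) = √169 = 13
Perimeter = 10 + 13 + 13 = 36.

36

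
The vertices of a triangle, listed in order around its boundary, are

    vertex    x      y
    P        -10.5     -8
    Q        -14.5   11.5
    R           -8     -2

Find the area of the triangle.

Σ = (-236.75) + (121) + (43) = -72.75
Area = |Σ|/2 = 36.375.

36.375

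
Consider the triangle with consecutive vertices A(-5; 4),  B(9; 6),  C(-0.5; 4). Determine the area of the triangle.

Apply Gauss's area formula: 2A = Σ (x_i·y_{i+1} − x_{i+1}·y_i), indices taken mod 3.
Σ = (-66) + (39) + (18) = -9
Area = |Σ|/2 = 4.5.

4.5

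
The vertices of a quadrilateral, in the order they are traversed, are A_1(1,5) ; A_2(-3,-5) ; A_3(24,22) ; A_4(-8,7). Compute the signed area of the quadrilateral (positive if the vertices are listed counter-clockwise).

Apply the shoelace formula: 2A = Σ (x_i·y_{i+1} − x_{i+1}·y_i), indices taken mod 4.
Σ = (10) + (54) + (344) + (-47) = 361
Signed area = Σ/2 = 180.5 (positive ⇒ counter-clockwise traversal).

180.5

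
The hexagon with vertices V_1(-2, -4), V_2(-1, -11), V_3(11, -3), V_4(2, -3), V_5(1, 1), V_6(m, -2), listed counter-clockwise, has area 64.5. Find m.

The doubled signed area Σ (x_i y_{i+1} − x_{i+1} y_i) is linear in m.
With m=0 it equals 114; the coefficient of m is -5 (from the two edges through V_6).
So -5·m + 114 = 2·64.5 = 129 ⇒ m = -3.

-3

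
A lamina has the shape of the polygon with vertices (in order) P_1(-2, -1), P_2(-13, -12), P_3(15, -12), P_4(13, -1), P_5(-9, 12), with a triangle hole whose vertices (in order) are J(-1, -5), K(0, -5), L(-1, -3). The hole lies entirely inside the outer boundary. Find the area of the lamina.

Outer boundary:
Apply the shoelace formula: 2A = Σ (x_i·y_{i+1} − x_{i+1}·y_i), indices taken mod 5.
Σ = (11) + (336) + (141) + (147) + (33) = 668
Area = |Σ|/2 = 334.
Hole:
Apply the shoelace (surveyor's) formula: 2A = Σ (x_i·y_{i+1} − x_{i+1}·y_i), indices taken mod 3.
Cross-terms: 5, -5, 2  ⇒  Σ = 2
Area = |Σ|/2 = 1.
Net area = 334 − 1 = 333.

333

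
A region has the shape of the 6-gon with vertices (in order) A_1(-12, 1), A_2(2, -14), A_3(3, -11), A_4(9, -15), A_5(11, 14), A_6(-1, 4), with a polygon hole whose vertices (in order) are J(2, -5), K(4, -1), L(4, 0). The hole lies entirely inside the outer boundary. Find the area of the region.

Outer boundary:
Apply the shoelace formula: 2A = Σ (x_i·y_{i+1} − x_{i+1}·y_i), indices taken mod 6.
A_1→A_2: (-12)(-14) − (2)(1) = 166
A_2→A_3: (2)(-11) − (3)(-14) = 20
A_3→A_4: (3)(-15) − (9)(-11) = 54
A_4→A_5: (9)(14) − (11)(-15) = 291
A_5→A_6: (11)(4) − (-1)(14) = 58
A_6→A_1: (-1)(1) − (-12)(4) = 47
Σ = 636
Area = |Σ|/2 = 318.
Hole:
Apply the shoelace formula: 2A = Σ (x_i·y_{i+1} − x_{i+1}·y_i), indices taken mod 3.
J→K: (2)(-1) − (4)(-5) = 18
K→L: (4)(0) − (4)(-1) = 4
L→J: (4)(-5) − (2)(0) = -20
Σ = 2
Area = |Σ|/2 = 1.
Net area = 318 − 1 = 317.

317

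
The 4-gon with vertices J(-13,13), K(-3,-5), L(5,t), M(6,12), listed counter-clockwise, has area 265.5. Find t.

Write out the shoelace sum; only the two edges meeting at L involve t:
2·Area = [((-3)·t − 5·(-5)) + (5·12 − 6·t)] + 338
       = -9·t + 423 = 531
⇒ t = -12.

-12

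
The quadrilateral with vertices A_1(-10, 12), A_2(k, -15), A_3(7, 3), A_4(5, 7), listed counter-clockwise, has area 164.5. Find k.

Write out the shoelace sum; only the two edges meeting at A_2 involve k:
2·Area = [((-10)·(-15) − k·12) + (k·3 − 7·(-15))] + 164
       = -9·k + 419 = 329
⇒ k = 10.

10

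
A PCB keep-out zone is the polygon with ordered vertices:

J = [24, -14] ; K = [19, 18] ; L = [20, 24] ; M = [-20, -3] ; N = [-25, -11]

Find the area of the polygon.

986.5

Apply Gauss's area formula: 2A = Σ (x_i·y_{i+1} − x_{i+1}·y_i), indices taken mod 5.
Σ = (698) + (96) + (420) + (145) + (614) = 1973
Area = |Σ|/2 = 986.5.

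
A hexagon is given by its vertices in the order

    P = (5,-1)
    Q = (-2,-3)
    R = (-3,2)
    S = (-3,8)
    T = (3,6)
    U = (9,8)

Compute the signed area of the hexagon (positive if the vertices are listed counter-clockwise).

-84.5

P→Q: (5)(-3) − (-2)(-1) = -17
Q→R: (-2)(2) − (-3)(-3) = -13
R→S: (-3)(8) − (-3)(2) = -18
S→T: (-3)(6) − (3)(8) = -42
T→U: (3)(8) − (9)(6) = -30
U→P: (9)(-1) − (5)(8) = -49
Σ = -169
Signed area = Σ/2 = -84.5 (negative ⇒ clockwise traversal).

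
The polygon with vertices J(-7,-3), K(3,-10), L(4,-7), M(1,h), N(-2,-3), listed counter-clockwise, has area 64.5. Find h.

The doubled signed area Σ (x_i y_{i+1} − x_{i+1} y_i) is linear in h.
With h=0 it equals 87; the coefficient of h is 6 (from the two edges through M).
So 6·h + 87 = 2·64.5 = 129 ⇒ h = 7.

7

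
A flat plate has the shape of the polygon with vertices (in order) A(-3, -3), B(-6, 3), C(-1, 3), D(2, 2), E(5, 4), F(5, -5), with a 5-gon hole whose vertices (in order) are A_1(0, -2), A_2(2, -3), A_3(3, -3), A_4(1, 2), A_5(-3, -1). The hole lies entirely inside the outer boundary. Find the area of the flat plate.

50

Outer boundary:
Apply the shoelace formula: 2A = Σ (x_i·y_{i+1} − x_{i+1}·y_i), indices taken mod 6.
Σ = (-27) + (-15) + (-8) + (-2) + (-45) + (-30) = -127
Area = |Σ|/2 = 63.5.
Hole:
Apply the shoelace formula: 2A = Σ (x_i·y_{i+1} − x_{i+1}·y_i), indices taken mod 5.
Σ = (4) + (3) + (9) + (5) + (6) = 27
Area = |Σ|/2 = 13.5.
Net area = 63.5 − 13.5 = 50.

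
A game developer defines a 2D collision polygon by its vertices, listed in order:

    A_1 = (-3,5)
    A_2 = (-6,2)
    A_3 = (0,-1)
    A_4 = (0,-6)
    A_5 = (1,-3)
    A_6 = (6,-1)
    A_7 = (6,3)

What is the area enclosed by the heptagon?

Apply the shoelace formula: 2A = Σ (x_i·y_{i+1} − x_{i+1}·y_i), indices taken mod 7.
Σ = (24) + (6) + (0) + (6) + (17) + (24) + (39) = 116
Area = |Σ|/2 = 58.

58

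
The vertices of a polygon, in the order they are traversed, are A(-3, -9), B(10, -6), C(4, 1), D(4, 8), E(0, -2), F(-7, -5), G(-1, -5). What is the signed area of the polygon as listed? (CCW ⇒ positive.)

86

Σ = (108) + (34) + (28) + (-8) + (-14) + (30) + (-6) = 172
Signed area = Σ/2 = 86 (positive ⇒ counter-clockwise traversal).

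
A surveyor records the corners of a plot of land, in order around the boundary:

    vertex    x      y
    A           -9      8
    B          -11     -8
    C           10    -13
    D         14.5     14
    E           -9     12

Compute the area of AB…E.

523.75

Apply Gauss's area formula: 2A = Σ (x_i·y_{i+1} − x_{i+1}·y_i), indices taken mod 5.
Cross-terms: 160, 223, 328.5, 300, 36  ⇒  Σ = 1047.5
Area = |Σ|/2 = 523.75.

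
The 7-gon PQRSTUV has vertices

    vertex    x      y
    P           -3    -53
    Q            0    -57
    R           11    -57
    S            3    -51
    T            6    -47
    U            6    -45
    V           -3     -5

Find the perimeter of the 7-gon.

122

|PQ| = √((3)² + (-4)²) = √25 = 5
|QR| = √((11)² + (0)²) = √121 = 11
|RS| = √((-8)² + (6)²) = √100 = 10
|ST| = √((3)² + (4)²) = √25 = 5
|TU| = √((0)² + (2)²) = √4 = 2
|UV| = √((-9)² + (40)²) = √1681 = 41
|VP| = √((0)² + (-48)²) = √2304 = 48
Perimeter = 5 + 11 + 10 + 5 + 2 + 41 + 48 = 122.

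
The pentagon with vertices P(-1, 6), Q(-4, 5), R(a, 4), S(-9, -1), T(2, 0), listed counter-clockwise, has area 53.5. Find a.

-9

The doubled signed area Σ (x_i y_{i+1} − x_{i+1} y_i) is linear in a.
With a=0 it equals 53; the coefficient of a is -6 (from the two edges through R).
So -6·a + 53 = 2·53.5 = 107 ⇒ a = -9.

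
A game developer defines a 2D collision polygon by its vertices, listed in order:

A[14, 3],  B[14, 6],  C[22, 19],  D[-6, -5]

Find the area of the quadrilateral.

Apply the surveyor's formula: 2A = Σ (x_i·y_{i+1} − x_{i+1}·y_i), indices taken mod 4.
A→B: (14)(6) − (14)(3) = 42
B→C: (14)(19) − (22)(6) = 134
C→D: (22)(-5) − (-6)(19) = 4
D→A: (-6)(3) − (14)(-5) = 52
Σ = 232
Area = |Σ|/2 = 116.

116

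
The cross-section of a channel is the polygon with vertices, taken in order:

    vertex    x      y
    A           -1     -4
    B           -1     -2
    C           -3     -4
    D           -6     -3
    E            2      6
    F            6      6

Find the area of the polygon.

Apply the shoelace formula: 2A = Σ (x_i·y_{i+1} − x_{i+1}·y_i), indices taken mod 6.
Cross-terms: -2, -2, -15, -30, -24, -18  ⇒  Σ = -91
Area = |Σ|/2 = 45.5.

45.5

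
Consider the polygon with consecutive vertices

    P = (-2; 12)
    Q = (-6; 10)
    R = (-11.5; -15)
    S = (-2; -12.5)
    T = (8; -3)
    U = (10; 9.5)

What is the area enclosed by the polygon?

360.875

Apply the shoelace (surveyor's) formula: 2A = Σ (x_i·y_{i+1} − x_{i+1}·y_i), indices taken mod 6.
Cross-terms: 52, 205, 113.75, 106, 106, 139  ⇒  Σ = 721.75
Area = |Σ|/2 = 360.875.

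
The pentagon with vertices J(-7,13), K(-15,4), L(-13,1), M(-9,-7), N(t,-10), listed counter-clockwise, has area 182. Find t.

The doubled signed area Σ (x_i y_{i+1} − x_{i+1} y_i) is linear in t.
With t=0 it equals 324; the coefficient of t is 20 (from the two edges through N).
So 20·t + 324 = 2·182 = 364 ⇒ t = 2.

2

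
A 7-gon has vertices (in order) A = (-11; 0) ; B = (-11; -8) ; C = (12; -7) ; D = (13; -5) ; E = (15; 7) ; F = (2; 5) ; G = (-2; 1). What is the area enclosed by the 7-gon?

Σ = (88) + (173) + (31) + (166) + (61) + (12) + (11) = 542
Area = |Σ|/2 = 271.

271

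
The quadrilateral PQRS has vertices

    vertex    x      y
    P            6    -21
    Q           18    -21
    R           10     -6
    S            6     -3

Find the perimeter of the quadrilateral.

52

|PQ| = √((12)² + (0)²) = √144 = 12
|QR| = √((-8)² + (15)²) = √289 = 17
|RS| = √((-4)² + (3)²) = √25 = 5
|SP| = √((0)² + (-18)²) = √324 = 18
Perimeter = 12 + 17 + 5 + 18 = 52.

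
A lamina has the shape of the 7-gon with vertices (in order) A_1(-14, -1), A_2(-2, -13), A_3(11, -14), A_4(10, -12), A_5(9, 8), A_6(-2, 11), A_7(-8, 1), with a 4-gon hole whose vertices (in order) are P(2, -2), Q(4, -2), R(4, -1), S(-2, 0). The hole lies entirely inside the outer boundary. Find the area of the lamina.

Outer boundary:
Σ = (180) + (171) + (8) + (188) + (115) + (86) + (22) = 770
Area = |Σ|/2 = 385.
Hole:
Apply the shoelace (surveyor's) formula: 2A = Σ (x_i·y_{i+1} − x_{i+1}·y_i), indices taken mod 4.
Σ = (4) + (4) + (-2) + (4) = 10
Area = |Σ|/2 = 5.
Net area = 385 − 5 = 380.

380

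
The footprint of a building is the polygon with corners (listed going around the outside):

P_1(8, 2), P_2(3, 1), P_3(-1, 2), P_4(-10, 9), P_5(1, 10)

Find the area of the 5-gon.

P_1→P_2: (8)(1) − (3)(2) = 2
P_2→P_3: (3)(2) − (-1)(1) = 7
P_3→P_4: (-1)(9) − (-10)(2) = 11
P_4→P_5: (-10)(10) − (1)(9) = -109
P_5→P_1: (1)(2) − (8)(10) = -78
Σ = -167
Area = |Σ|/2 = 83.5.

83.5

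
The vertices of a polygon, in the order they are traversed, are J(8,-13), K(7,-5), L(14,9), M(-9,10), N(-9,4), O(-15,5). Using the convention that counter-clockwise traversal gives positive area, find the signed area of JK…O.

314.5

J→K: (8)(-5) − (7)(-13) = 51
K→L: (7)(9) − (14)(-5) = 133
L→M: (14)(10) − (-9)(9) = 221
M→N: (-9)(4) − (-9)(10) = 54
N→O: (-9)(5) − (-15)(4) = 15
O→J: (-15)(-13) − (8)(5) = 155
Σ = 629
Signed area = Σ/2 = 314.5 (positive ⇒ counter-clockwise traversal).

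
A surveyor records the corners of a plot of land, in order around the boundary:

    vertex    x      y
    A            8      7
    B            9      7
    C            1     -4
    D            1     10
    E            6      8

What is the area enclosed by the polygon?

55

Apply Gauss's area formula: 2A = Σ (x_i·y_{i+1} − x_{i+1}·y_i), indices taken mod 5.
Σ = (-7) + (-43) + (14) + (-52) + (-22) = -110
Area = |Σ|/2 = 55.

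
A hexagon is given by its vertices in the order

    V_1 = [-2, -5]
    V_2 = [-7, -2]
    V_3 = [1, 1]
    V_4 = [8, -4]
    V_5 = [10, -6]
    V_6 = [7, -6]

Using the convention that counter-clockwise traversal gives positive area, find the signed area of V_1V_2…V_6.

-60.5

Apply the shoelace (surveyor's) formula: 2A = Σ (x_i·y_{i+1} − x_{i+1}·y_i), indices taken mod 6.
Σ = (-31) + (-5) + (-12) + (-8) + (-18) + (-47) = -121
Signed area = Σ/2 = -60.5 (negative ⇒ clockwise traversal).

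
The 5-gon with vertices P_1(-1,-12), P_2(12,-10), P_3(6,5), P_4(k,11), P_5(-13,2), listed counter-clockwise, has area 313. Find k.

Write out the shoelace sum; only the two edges meeting at P_4 involve k:
2·Area = [(6·11 − k·5) + (k·2 − (-13)·11)] + 432
       = -3·k + 641 = 626
⇒ k = 5.

5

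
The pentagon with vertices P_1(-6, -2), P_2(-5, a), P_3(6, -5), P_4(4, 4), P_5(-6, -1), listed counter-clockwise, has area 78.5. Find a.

-6

The doubled signed area Σ (x_i y_{i+1} − x_{i+1} y_i) is linear in a.
With a=0 it equals 85; the coefficient of a is -12 (from the two edges through P_2).
So -12·a + 85 = 2·78.5 = 157 ⇒ a = -6.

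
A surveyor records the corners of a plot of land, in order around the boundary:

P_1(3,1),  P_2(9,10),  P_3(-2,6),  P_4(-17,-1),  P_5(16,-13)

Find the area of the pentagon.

245.5

P_1→P_2: (3)(10) − (9)(1) = 21
P_2→P_3: (9)(6) − (-2)(10) = 74
P_3→P_4: (-2)(-1) − (-17)(6) = 104
P_4→P_5: (-17)(-13) − (16)(-1) = 237
P_5→P_1: (16)(1) − (3)(-13) = 55
Σ = 491
Area = |Σ|/2 = 245.5.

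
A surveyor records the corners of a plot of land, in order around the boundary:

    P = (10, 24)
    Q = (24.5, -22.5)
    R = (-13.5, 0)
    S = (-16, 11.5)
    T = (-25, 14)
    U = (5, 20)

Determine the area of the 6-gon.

929.25

P→Q: (10)(-22.5) − (24.5)(24) = -813
Q→R: (24.5)(0) − (-13.5)(-22.5) = -303.75
R→S: (-13.5)(11.5) − (-16)(0) = -155.25
S→T: (-16)(14) − (-25)(11.5) = 63.5
T→U: (-25)(20) − (5)(14) = -570
U→P: (5)(24) − (10)(20) = -80
Σ = -1858.5
Area = |Σ|/2 = 929.25.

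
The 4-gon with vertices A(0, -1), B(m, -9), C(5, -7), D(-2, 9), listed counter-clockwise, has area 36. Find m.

1

The doubled signed area Σ (x_i y_{i+1} − x_{i+1} y_i) is linear in m.
With m=0 it equals 78; the coefficient of m is -6 (from the two edges through B).
So -6·m + 78 = 2·36 = 72 ⇒ m = 1.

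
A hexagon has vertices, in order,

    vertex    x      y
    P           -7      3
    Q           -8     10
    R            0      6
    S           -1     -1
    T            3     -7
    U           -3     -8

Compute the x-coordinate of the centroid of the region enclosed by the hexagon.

Apply the shoelace (surveyor's) formula. First the cross-terms c_i = x_i·y_{i+1} − x_{i+1}·y_i:
  -46, -48, 6, 10, -45, -65  ⇒  2A = -188, A = -94.
Then Σ (x_i + x_{i+1})·c_i = 1738, so x̄ = 1738 / (6·(-94)) = -869/282.

-869/282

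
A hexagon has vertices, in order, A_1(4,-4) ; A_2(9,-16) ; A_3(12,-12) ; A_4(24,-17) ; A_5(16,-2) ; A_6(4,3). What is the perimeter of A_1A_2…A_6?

68

|A_1A_2| = √((5)² + (-12)²) = √169 = 13
|A_2A_3| = √((3)² + (4)²) = √25 = 5
|A_3A_4| = √((12)² + (-5)²) = √169 = 13
|A_4A_5| = √((-8)² + (15)²) = √289 = 17
|A_5A_6| = √((-12)² + (5)²) = √169 = 13
|A_6A_1| = √((0)² + (-7)²) = √49 = 7
Perimeter = 13 + 5 + 13 + 17 + 13 + 7 = 68.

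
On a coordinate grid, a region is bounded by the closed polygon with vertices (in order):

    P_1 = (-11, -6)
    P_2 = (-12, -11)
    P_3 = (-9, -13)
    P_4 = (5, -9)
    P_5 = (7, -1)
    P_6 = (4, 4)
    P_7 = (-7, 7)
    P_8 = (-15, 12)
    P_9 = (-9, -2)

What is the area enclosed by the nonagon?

294.5

Apply the shoelace (surveyor's) formula: 2A = Σ (x_i·y_{i+1} − x_{i+1}·y_i), indices taken mod 9.
P_1→P_2: (-11)(-11) − (-12)(-6) = 49
P_2→P_3: (-12)(-13) − (-9)(-11) = 57
P_3→P_4: (-9)(-9) − (5)(-13) = 146
P_4→P_5: (5)(-1) − (7)(-9) = 58
P_5→P_6: (7)(4) − (4)(-1) = 32
P_6→P_7: (4)(7) − (-7)(4) = 56
P_7→P_8: (-7)(12) − (-15)(7) = 21
P_8→P_9: (-15)(-2) − (-9)(12) = 138
P_9→P_1: (-9)(-6) − (-11)(-2) = 32
Σ = 589
Area = |Σ|/2 = 294.5.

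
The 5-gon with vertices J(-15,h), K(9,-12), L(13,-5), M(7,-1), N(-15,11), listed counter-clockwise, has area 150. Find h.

10

Write out the shoelace sum; only the two edges meeting at J involve h:
2·Area = [((-15)·h − (-15)·11) + ((-15)·(-12) − 9·h)] + 195
       = -24·h + 540 = 300
⇒ h = 10.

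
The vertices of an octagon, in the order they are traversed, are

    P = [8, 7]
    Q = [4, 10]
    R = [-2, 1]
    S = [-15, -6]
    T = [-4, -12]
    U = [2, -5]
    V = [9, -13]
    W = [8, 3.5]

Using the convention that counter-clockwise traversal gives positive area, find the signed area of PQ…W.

Apply Gauss's area formula: 2A = Σ (x_i·y_{i+1} − x_{i+1}·y_i), indices taken mod 8.
Σ = (52) + (24) + (27) + (156) + (44) + (19) + (135.5) + (28) = 485.5
Signed area = Σ/2 = 242.75 (positive ⇒ counter-clockwise traversal).

242.75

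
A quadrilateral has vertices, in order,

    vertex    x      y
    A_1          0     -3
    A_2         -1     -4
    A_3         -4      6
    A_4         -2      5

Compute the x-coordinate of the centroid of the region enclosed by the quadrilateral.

Apply the surveyor's formula. First the cross-terms c_i = x_i·y_{i+1} − x_{i+1}·y_i:
  -3, -22, -8, 6  ⇒  2A = -27, A = -13.5.
Then Σ (x_i + x_{i+1})·c_i = 149, so x̄ = 149 / (6·(-13.5)) = -149/81.

-149/81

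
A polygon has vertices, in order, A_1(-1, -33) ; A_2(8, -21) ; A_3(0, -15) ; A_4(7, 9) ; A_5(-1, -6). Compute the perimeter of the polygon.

94

|A_1A_2| = √((9)² + (12)²) = √225 = 15
|A_2A_3| = √((-8)² + (6)²) = √100 = 10
|A_3A_4| = √((7)² + (24)²) = √625 = 25
|A_4A_5| = √((-8)² + (-15)²) = √289 = 17
|A_5A_1| = √((0)² + (-27)²) = √729 = 27
Perimeter = 15 + 10 + 25 + 17 + 27 = 94.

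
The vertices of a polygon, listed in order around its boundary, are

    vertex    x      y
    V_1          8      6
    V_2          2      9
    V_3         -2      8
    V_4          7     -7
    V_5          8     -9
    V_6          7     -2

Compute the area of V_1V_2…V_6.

Σ = (60) + (34) + (-42) + (-7) + (47) + (58) = 150
Area = |Σ|/2 = 75.

75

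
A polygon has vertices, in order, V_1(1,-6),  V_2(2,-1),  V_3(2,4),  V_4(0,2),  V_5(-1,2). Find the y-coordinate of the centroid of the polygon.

-1/3

Apply Gauss's area formula. First the cross-terms c_i = x_i·y_{i+1} − x_{i+1}·y_i:
  11, 10, 4, 2, 4  ⇒  2A = 31, A = 15.5.
Then Σ (y_i + y_{i+1})·c_i = -31, so ȳ = -31 / (6·15.5) = -1/3.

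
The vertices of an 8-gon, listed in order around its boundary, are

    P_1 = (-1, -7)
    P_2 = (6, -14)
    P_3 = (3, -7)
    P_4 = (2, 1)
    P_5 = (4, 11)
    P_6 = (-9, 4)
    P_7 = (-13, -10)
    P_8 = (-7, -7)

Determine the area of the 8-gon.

Apply the surveyor's formula: 2A = Σ (x_i·y_{i+1} − x_{i+1}·y_i), indices taken mod 8.
Σ = (56) + (0) + (17) + (18) + (115) + (142) + (21) + (42) = 411
Area = |Σ|/2 = 205.5.

205.5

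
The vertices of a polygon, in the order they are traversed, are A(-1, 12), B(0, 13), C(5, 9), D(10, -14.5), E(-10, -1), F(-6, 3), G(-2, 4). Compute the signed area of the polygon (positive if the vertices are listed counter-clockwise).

Σ = (-13) + (-65) + (-162.5) + (-155) + (-36) + (-18) + (-20) = -469.5
Signed area = Σ/2 = -234.75 (negative ⇒ clockwise traversal).

-234.75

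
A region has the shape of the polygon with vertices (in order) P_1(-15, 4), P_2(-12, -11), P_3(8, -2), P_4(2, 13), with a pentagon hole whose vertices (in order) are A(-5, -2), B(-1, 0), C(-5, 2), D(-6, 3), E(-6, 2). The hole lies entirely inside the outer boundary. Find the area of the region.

307.5

Outer boundary:
Apply the shoelace (surveyor's) formula: 2A = Σ (x_i·y_{i+1} − x_{i+1}·y_i), indices taken mod 4.
Σ = (213) + (112) + (108) + (203) = 636
Area = |Σ|/2 = 318.
Hole:
A→B: (-5)(0) − (-1)(-2) = -2
B→C: (-1)(2) − (-5)(0) = -2
C→D: (-5)(3) − (-6)(2) = -3
D→E: (-6)(2) − (-6)(3) = 6
E→A: (-6)(-2) − (-5)(2) = 22
Σ = 21
Area = |Σ|/2 = 10.5.
Net area = 318 − 10.5 = 307.5.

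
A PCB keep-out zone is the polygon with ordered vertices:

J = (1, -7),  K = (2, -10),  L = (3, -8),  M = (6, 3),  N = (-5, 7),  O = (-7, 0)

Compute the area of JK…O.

J→K: (1)(-10) − (2)(-7) = 4
K→L: (2)(-8) − (3)(-10) = 14
L→M: (3)(3) − (6)(-8) = 57
M→N: (6)(7) − (-5)(3) = 57
N→O: (-5)(0) − (-7)(7) = 49
O→J: (-7)(-7) − (1)(0) = 49
Σ = 230
Area = |Σ|/2 = 115.

115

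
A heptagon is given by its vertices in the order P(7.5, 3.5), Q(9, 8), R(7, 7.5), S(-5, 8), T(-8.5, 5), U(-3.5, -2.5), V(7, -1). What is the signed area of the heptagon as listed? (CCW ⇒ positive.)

134.125

Apply the shoelace formula: 2A = Σ (x_i·y_{i+1} − x_{i+1}·y_i), indices taken mod 7.
Σ = (28.5) + (11.5) + (93.5) + (43) + (38.75) + (21) + (32) = 268.25
Signed area = Σ/2 = 134.125 (positive ⇒ counter-clockwise traversal).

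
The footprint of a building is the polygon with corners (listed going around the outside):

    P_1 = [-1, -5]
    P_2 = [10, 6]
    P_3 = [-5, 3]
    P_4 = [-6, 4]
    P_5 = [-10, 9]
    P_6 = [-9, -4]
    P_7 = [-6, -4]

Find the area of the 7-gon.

123.5

P_1→P_2: (-1)(6) − (10)(-5) = 44
P_2→P_3: (10)(3) − (-5)(6) = 60
P_3→P_4: (-5)(4) − (-6)(3) = -2
P_4→P_5: (-6)(9) − (-10)(4) = -14
P_5→P_6: (-10)(-4) − (-9)(9) = 121
P_6→P_7: (-9)(-4) − (-6)(-4) = 12
P_7→P_1: (-6)(-5) − (-1)(-4) = 26
Σ = 247
Area = |Σ|/2 = 123.5.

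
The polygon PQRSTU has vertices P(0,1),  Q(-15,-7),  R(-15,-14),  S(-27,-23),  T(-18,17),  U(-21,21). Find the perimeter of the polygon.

114

|PQ| = √((-15)² + (-8)²) = √289 = 17
|QR| = √((0)² + (-7)²) = √49 = 7
|RS| = √((-12)² + (-9)²) = √225 = 15
|ST| = √((9)² + (40)²) = √1681 = 41
|TU| = √((-3)² + (4)²) = √25 = 5
|UP| = √((21)² + (-20)²) = √841 = 29
Perimeter = 17 + 7 + 15 + 41 + 5 + 29 = 114.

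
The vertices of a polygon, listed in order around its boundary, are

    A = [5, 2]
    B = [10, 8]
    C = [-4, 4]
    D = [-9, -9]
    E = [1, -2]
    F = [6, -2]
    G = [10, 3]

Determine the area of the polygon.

Apply the surveyor's formula: 2A = Σ (x_i·y_{i+1} − x_{i+1}·y_i), indices taken mod 7.
Σ = (20) + (72) + (72) + (27) + (10) + (38) + (5) = 244
Area = |Σ|/2 = 122.

122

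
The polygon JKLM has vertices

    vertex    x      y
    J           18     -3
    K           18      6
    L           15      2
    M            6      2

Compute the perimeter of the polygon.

|JK| = √((0)² + (9)²) = √81 = 9
|KL| = √((-3)² + (-4)²) = √25 = 5
|LM| = √((-9)² + (0)²) = √81 = 9
|MJ| = √((12)² + (-5)²) = √169 = 13
Perimeter = 9 + 5 + 9 + 13 = 36.

36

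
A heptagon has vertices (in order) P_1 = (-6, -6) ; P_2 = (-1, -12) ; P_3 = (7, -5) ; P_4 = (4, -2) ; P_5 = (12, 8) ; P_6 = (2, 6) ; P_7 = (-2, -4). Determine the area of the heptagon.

132.5

Apply the surveyor's formula: 2A = Σ (x_i·y_{i+1} − x_{i+1}·y_i), indices taken mod 7.
Cross-terms: 66, 89, 6, 56, 56, 4, -12  ⇒  Σ = 265
Area = |Σ|/2 = 132.5.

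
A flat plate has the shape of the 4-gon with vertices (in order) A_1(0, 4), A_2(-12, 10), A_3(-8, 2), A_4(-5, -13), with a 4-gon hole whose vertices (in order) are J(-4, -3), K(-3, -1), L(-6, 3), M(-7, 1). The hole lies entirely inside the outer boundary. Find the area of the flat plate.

89

Outer boundary:
Apply Gauss's area formula: 2A = Σ (x_i·y_{i+1} − x_{i+1}·y_i), indices taken mod 4.
Cross-terms: 48, 56, 114, -20  ⇒  Σ = 198
Area = |Σ|/2 = 99.
Hole:
Σ = (-5) + (-15) + (15) + (25) = 20
Area = |Σ|/2 = 10.
Net area = 99 − 10 = 89.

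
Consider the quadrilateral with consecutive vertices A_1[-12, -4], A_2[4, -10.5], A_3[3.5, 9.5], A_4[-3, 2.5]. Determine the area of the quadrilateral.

148

Apply the shoelace formula: 2A = Σ (x_i·y_{i+1} − x_{i+1}·y_i), indices taken mod 4.
Σ = (142) + (74.75) + (37.25) + (42) = 296
Area = |Σ|/2 = 148.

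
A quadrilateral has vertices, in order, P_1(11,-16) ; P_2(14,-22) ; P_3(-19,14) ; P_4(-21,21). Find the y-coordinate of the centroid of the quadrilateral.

Apply the surveyor's formula. First the cross-terms c_i = x_i·y_{i+1} − x_{i+1}·y_i:
  -18, -222, -105, 105  ⇒  2A = -240, A = -120.
Then Σ (y_i + y_{i+1})·c_i = -690, so ȳ = -690 / (6·(-120)) = 23/24.

23/24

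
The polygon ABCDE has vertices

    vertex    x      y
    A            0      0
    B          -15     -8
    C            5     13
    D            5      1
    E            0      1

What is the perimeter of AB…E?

64

|AB| = √((-15)² + (-8)²) = √289 = 17
|BC| = √((20)² + (21)²) = √841 = 29
|CD| = √((0)² + (-12)²) = √144 = 12
|DE| = √((-5)² + (0)²) = √25 = 5
|EA| = √((0)² + (-1)²) = √1 = 1
Perimeter = 17 + 29 + 12 + 5 + 1 = 64.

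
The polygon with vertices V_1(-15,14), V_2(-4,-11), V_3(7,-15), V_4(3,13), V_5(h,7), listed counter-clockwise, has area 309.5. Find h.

-1

Write out the shoelace sum; only the two edges meeting at V_5 involve h:
2·Area = [(3·7 − h·13) + (h·14 − (-15)·7)] + 494
       = 1·h + 620 = 619
⇒ h = -1.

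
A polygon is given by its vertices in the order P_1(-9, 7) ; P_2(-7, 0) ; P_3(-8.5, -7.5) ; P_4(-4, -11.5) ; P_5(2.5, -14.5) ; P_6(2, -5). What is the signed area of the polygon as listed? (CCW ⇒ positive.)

Cross-terms: 49, 52.5, 67.75, 86.75, 16.5, -31  ⇒  Σ = 241.5
Signed area = Σ/2 = 120.75 (positive ⇒ counter-clockwise traversal).

120.75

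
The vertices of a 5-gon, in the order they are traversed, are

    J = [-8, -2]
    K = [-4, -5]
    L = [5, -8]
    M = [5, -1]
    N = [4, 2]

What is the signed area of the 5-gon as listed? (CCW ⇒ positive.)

Apply the shoelace (surveyor's) formula: 2A = Σ (x_i·y_{i+1} − x_{i+1}·y_i), indices taken mod 5.
Σ = (32) + (57) + (35) + (14) + (8) = 146
Signed area = Σ/2 = 73 (positive ⇒ counter-clockwise traversal).

73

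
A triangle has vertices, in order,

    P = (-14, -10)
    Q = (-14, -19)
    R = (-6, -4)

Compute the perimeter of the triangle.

|PQ| = √((0)² + (-9)²) = √81 = 9
|QR| = √((8)² + (15)²) = √289 = 17
|RP| = √((-8)² + (-6)²) = √100 = 10
Perimeter = 9 + 17 + 10 = 36.

36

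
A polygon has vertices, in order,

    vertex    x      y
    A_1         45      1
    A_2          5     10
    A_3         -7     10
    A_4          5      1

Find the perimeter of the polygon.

|A_1A_2| = √((-40)² + (9)²) = √1681 = 41
|A_2A_3| = √((-12)² + (0)²) = √144 = 12
|A_3A_4| = √((12)² + (-9)²) = √225 = 15
|A_4A_1| = √((40)² + (0)²) = √1600 = 40
Perimeter = 41 + 12 + 15 + 40 = 108.

108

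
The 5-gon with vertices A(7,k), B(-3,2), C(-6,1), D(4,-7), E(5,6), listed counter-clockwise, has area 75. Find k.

9

Write out the shoelace sum; only the two edges meeting at A involve k:
2·Area = [(5·k − 7·6) + (7·2 − (-3)·k)] + 106
       = 8·k + 78 = 150
⇒ k = 9.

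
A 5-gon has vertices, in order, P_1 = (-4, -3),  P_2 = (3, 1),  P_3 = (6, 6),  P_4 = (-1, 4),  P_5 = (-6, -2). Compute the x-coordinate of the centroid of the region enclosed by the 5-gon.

-29/249

Apply the surveyor's formula. First the cross-terms c_i = x_i·y_{i+1} − x_{i+1}·y_i:
  5, 12, 30, 26, 10  ⇒  2A = 83, A = 41.5.
Then Σ (x_i + x_{i+1})·c_i = -29, so x̄ = -29 / (6·41.5) = -29/249.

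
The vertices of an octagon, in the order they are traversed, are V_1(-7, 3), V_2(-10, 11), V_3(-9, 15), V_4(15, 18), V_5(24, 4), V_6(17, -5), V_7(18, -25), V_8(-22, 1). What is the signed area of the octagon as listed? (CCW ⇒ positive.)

Cross-terms: -47, -51, -387, -372, -188, -335, -532, -59  ⇒  Σ = -1971
Signed area = Σ/2 = -985.5 (negative ⇒ clockwise traversal).

-985.5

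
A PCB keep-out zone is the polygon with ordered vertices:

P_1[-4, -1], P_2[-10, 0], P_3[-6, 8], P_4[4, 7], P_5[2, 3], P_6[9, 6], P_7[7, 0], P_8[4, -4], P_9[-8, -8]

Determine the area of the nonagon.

Σ = (-10) + (-80) + (-74) + (-2) + (-15) + (-42) + (-28) + (-64) + (-24) = -339
Area = |Σ|/2 = 169.5.

169.5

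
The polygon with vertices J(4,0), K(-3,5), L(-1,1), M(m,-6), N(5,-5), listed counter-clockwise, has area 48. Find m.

Write out the shoelace sum; only the two edges meeting at M involve m:
2·Area = [((-1)·(-6) − m·1) + (m·(-5) − 5·(-6))] + 42
       = -6·m + 78 = 96
⇒ m = -3.

-3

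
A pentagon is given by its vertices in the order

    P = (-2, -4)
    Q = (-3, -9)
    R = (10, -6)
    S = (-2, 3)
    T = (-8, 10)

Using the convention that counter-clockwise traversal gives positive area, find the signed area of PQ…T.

94

Apply Gauss's area formula: 2A = Σ (x_i·y_{i+1} − x_{i+1}·y_i), indices taken mod 5.
Σ = (6) + (108) + (18) + (4) + (52) = 188
Signed area = Σ/2 = 94 (positive ⇒ counter-clockwise traversal).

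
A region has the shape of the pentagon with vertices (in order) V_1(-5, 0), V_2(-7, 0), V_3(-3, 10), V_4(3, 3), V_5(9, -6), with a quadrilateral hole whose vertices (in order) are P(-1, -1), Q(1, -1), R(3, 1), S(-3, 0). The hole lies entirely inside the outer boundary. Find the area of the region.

86

Outer boundary:
Apply the surveyor's formula: 2A = Σ (x_i·y_{i+1} − x_{i+1}·y_i), indices taken mod 5.
Cross-terms: 0, -70, -39, -45, -30  ⇒  Σ = -184
Area = |Σ|/2 = 92.
Hole:
Apply Gauss's area formula: 2A = Σ (x_i·y_{i+1} − x_{i+1}·y_i), indices taken mod 4.
Σ = (2) + (4) + (3) + (3) = 12
Area = |Σ|/2 = 6.
Net area = 92 − 6 = 86.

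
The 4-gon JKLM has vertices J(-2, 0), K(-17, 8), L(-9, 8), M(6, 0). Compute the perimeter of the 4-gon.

|JK| = √((-15)² + (8)²) = √289 = 17
|KL| = √((8)² + (0)²) = √64 = 8
|LM| = √((15)² + (-8)²) = √289 = 17
|MJ| = √((-8)² + (0)²) = √64 = 8
Perimeter = 17 + 8 + 17 + 8 = 50.

50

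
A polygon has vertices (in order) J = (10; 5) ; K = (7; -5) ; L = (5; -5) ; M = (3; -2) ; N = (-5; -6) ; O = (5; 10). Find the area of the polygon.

Apply Gauss's area formula: 2A = Σ (x_i·y_{i+1} − x_{i+1}·y_i), indices taken mod 6.
Σ = (-85) + (-10) + (5) + (-28) + (-20) + (-75) = -213
Area = |Σ|/2 = 106.5.

106.5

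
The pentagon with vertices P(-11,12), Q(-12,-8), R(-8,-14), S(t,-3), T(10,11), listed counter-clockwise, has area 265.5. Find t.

-4

Write out the shoelace sum; only the two edges meeting at S involve t:
2·Area = [((-8)·(-3) − t·(-14)) + (t·11 − 10·(-3))] + 577
       = 25·t + 631 = 531
⇒ t = -4.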